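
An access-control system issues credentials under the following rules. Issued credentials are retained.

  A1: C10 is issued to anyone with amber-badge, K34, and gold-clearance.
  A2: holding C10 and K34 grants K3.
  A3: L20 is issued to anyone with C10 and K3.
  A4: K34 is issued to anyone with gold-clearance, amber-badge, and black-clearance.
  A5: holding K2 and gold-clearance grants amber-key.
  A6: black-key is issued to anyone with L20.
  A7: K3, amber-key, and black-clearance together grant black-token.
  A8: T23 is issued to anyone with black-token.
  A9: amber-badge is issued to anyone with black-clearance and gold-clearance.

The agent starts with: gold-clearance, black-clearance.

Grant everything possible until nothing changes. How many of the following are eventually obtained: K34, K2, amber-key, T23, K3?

2

Holding black-clearance and gold-clearance grants amber-badge (A9).
Holding gold-clearance, amber-badge, and black-clearance grants K34 (A4).
Holding amber-badge, K34, and gold-clearance grants C10 (A1).
Holding C10 and K34 grants K3 (A2).
K34: reached.
No rule produces K2, and it is not given.
amber-key would need K2 and gold-clearance (A5), but K2 is never granted.
T23 would need black-token (A8), but black-token is never granted.
K3: reached.
Reached: K34 and K3 — 2 of the 5.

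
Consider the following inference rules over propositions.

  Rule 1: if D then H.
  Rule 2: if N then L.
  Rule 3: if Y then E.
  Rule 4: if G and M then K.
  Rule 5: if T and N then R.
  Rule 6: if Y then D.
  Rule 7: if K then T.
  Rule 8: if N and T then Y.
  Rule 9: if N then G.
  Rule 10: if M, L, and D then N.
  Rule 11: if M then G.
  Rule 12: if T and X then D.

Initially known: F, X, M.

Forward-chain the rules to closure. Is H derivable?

Yes

From M, Rule 11 gives G.
From G and M, Rule 4 gives K.
From K, Rule 7 gives T.
From T and X, Rule 12 gives D.
From D, Rule 1 gives H.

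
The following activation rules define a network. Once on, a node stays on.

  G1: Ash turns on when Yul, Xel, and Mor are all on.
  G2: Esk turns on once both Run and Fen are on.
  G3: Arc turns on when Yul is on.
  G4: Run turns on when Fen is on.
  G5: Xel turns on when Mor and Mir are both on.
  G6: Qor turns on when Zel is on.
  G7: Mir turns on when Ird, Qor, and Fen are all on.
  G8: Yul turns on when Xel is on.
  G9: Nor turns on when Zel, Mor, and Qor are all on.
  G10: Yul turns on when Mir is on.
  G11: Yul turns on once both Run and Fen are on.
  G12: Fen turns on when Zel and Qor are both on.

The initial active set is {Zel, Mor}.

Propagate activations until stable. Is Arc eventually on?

Zel is on, so Qor turns on (G6).
G12: Zel and Qor on → Fen on.
G4: Fen on → Run on.
Run and Fen are on, so Yul turns on (G11).
Yul is on, so Arc turns on (G3).

Yes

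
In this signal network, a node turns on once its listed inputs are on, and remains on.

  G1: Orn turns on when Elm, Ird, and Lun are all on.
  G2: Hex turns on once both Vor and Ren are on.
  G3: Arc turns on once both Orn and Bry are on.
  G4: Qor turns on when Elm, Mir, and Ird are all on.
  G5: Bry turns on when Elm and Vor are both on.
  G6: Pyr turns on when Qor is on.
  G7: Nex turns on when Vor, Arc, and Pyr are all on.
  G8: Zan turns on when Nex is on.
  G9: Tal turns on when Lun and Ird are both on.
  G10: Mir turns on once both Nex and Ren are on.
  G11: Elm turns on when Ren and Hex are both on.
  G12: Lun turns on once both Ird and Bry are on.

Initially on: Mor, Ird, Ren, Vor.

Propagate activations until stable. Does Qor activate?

Qor would need Elm, Mir, and Ird (G4), but Mir never turns on.

No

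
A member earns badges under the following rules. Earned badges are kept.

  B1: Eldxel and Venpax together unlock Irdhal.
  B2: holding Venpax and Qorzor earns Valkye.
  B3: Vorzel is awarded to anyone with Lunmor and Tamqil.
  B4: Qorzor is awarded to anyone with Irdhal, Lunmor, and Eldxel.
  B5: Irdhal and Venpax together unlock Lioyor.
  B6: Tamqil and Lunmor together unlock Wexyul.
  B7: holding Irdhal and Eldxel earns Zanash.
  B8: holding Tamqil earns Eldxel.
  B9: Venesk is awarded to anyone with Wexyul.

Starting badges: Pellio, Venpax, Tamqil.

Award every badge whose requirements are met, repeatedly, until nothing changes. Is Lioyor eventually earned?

Yes

With Tamqil, Eldxel is earned (B8).
With Eldxel and Venpax, Irdhal is earned (B1).
With Irdhal and Venpax, Lioyor is earned (B5).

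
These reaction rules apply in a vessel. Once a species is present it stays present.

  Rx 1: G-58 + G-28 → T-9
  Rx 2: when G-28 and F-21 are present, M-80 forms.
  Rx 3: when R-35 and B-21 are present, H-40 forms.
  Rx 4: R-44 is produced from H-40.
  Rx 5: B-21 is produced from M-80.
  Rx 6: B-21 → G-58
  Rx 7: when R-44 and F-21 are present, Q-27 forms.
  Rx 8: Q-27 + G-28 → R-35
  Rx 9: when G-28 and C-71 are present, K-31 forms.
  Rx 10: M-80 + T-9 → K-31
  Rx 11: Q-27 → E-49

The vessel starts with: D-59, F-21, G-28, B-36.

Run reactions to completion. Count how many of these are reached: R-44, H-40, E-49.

0

R-44 would need H-40 (Rx 4), but H-40 never forms.
H-40 would need R-35 and B-21 (Rx 3), but R-35 never forms.
E-49 would need Q-27 (Rx 11), but Q-27 never forms.
None of the 3 are reached.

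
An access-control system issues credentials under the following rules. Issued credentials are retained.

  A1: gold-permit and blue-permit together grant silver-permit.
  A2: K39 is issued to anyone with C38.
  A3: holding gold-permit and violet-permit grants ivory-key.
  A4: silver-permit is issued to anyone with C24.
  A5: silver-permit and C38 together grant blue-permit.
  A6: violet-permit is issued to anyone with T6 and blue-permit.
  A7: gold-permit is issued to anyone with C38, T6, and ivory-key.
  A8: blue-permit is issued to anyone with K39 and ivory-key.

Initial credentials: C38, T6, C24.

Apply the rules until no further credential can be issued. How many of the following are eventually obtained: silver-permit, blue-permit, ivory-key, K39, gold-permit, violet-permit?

4

Holding C38 grants K39 (A2).
Holding C24 grants silver-permit (A4).
Holding silver-permit and C38 grants blue-permit (A5).
Holding T6 and blue-permit grants violet-permit (A6).
silver-permit: reached.
blue-permit: reached.
ivory-key would need gold-permit and violet-permit (A3), but gold-permit is never granted.
K39: reached.
gold-permit would need C38, T6, and ivory-key (A7), but ivory-key is never granted.
violet-permit: reached.
Reached: silver-permit, blue-permit, K39, and violet-permit — 4 of the 6.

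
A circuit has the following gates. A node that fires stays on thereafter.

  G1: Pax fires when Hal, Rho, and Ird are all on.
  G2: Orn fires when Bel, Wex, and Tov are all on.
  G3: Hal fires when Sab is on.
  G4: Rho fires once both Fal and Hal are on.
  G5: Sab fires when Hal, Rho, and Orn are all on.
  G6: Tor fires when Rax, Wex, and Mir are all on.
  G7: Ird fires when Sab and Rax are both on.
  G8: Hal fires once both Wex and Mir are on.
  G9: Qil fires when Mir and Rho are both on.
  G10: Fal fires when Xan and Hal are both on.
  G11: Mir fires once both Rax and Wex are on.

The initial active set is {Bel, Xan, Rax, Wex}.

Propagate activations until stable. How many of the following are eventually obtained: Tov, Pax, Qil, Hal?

2

G11: Rax and Wex on → Mir on.
G8: Wex and Mir on → Hal on.
Xan and Hal are on, so Fal fires (G10).
G4: Fal and Hal on → Rho on.
Mir and Rho are on, so Qil fires (G9).
No rule produces Tov, and it is not given.
Pax would need Hal, Rho, and Ird (G1), but Ird never turns on.
Qil: reached.
Hal: reached.
Reached: Qil and Hal — 2 of the 4.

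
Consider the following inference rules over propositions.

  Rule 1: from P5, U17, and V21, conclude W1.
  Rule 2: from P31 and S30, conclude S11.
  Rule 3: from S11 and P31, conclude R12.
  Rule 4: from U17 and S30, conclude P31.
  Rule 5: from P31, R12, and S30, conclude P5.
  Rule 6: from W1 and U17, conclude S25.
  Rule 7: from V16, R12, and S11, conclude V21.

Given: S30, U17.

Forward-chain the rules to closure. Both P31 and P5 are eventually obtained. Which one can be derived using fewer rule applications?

P31: From U17 and S30, Rule 4 gives P31. [1 rule application]
P5: From U17 and S30, Rule 4 gives P31. From P31 and S30, Rule 2 gives S11. From S11 and P31, Rule 3 gives R12. From P31, R12, and S30, Rule 5 gives P5. [4 rule applications]
P31 needs fewer.

P31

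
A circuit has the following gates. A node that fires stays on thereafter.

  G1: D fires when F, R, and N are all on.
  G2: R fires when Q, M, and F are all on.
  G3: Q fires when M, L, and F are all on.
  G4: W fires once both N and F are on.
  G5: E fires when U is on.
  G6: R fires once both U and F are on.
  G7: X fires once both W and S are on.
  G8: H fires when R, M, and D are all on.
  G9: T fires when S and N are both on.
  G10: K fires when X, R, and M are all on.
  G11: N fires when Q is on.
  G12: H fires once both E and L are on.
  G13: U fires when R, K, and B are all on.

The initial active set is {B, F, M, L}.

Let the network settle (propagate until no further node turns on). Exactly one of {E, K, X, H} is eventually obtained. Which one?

H

G3: M, L, and F on → Q on.
G11: Q on → N on.
G2: Q, M, and F on → R on.
F, R, and N are on, so D fires (G1).
G8: R, M, and D on → H on.
K would need X, R, and M (G10), but X never turns on. X would need W and S (G7), but S never turns on. E would need U (G5), but U never turns on.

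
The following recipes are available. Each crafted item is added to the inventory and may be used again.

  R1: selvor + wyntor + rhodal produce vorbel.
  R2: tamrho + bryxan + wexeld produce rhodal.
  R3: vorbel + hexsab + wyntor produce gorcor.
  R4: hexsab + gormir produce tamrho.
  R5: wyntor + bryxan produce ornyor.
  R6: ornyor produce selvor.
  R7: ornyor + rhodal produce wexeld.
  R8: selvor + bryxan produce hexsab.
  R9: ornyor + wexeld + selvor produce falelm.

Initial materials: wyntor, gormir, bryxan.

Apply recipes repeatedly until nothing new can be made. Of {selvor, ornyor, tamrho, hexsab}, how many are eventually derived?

4

Using R5, wyntor and bryxan make ornyor.
Using R6, ornyor makes selvor.
Using R8, selvor and bryxan make hexsab.
hexsab + gormir → tamrho (R4).
selvor: reached.
ornyor: reached.
tamrho: reached.
hexsab: reached.
All 4 are reached.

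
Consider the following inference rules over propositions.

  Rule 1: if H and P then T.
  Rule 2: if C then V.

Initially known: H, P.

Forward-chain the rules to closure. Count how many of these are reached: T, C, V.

1

From H and P, Rule 1 gives T.
T: reached.
No rule produces C, and it is not given.
V would need C (Rule 2), but C is never established.
Reached: T — 1 of the 3.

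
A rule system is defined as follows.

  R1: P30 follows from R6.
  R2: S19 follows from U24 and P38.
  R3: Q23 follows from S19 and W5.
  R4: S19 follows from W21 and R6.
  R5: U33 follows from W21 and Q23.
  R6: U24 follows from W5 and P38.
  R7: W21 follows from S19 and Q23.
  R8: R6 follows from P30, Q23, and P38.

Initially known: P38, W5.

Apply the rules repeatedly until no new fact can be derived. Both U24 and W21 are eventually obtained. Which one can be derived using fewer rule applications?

U24

U24: From W5 and P38, R6 gives U24. [1 rule application]
W21: W5 and P38 hold, so U24 follows (R6). U24 and P38 hold, so S19 follows (R2). From S19 and W5, R3 gives Q23. From S19 and Q23, R7 gives W21. [4 rule applications]
U24 needs fewer.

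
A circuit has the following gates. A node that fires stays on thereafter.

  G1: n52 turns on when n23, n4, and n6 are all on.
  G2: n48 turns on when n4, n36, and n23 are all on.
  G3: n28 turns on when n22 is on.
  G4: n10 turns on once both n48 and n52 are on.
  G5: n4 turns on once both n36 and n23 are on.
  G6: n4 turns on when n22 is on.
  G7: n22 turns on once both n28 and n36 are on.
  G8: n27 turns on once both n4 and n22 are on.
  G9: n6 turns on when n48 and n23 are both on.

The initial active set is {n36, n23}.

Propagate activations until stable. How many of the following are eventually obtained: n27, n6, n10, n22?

n36 and n23 are on, so n4 turns on (G5).
G2: n4, n36, and n23 on → n48 on.
G9: n48 and n23 on → n6 on.
G1: n23, n4, and n6 on → n52 on.
G4: n48 and n52 on → n10 on.
n27 would need n4 and n22 (G8), but n22 never turns on.
n6: reached.
n10: reached.
n22 would need n28 and n36 (G7), but n28 never turns on.
Reached: n6 and n10 — 2 of the 4.

2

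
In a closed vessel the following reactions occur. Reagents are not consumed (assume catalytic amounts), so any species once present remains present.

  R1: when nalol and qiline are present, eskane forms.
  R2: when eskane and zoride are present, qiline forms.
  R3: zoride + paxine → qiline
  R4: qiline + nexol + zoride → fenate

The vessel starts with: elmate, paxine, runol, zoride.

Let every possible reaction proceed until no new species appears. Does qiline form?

zoride and paxine present → qiline forms (R3).

Yes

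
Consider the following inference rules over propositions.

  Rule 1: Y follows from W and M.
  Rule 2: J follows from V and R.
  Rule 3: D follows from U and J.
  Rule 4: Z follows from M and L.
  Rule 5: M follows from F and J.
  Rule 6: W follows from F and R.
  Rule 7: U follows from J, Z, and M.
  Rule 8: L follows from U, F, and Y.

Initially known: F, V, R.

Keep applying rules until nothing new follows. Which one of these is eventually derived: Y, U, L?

Y

From F and R, Rule 6 gives W.
V and R hold, so J follows (Rule 2).
F and J hold, so M follows (Rule 5).
W and M hold, so Y follows (Rule 1).
U would need J, Z, and M (Rule 7), but Z is never established. L would need U, F, and Y (Rule 8), but U is never established.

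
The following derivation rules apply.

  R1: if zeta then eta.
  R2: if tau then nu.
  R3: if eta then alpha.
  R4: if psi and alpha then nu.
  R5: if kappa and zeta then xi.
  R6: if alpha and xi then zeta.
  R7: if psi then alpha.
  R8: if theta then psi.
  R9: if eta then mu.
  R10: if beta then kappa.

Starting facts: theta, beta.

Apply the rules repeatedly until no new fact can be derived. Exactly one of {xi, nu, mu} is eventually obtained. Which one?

theta holds, so psi follows (R8).
psi holds, so alpha follows (R7).
psi and alpha hold, so nu follows (R4).
xi would need kappa and zeta (R5), but zeta is never established. mu would need eta (R9), but eta is never established.

nu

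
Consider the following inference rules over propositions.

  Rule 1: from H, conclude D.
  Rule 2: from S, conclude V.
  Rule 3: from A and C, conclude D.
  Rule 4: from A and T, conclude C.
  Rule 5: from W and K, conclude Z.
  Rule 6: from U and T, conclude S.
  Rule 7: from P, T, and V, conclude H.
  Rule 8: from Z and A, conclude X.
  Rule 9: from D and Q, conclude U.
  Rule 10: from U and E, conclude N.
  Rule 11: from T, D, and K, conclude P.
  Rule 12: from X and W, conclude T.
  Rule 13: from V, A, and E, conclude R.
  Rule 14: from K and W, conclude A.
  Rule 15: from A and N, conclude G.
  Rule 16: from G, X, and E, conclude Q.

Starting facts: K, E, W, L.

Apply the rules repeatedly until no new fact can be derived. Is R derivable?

No

R would need V, A, and E (Rule 13), but V is never established.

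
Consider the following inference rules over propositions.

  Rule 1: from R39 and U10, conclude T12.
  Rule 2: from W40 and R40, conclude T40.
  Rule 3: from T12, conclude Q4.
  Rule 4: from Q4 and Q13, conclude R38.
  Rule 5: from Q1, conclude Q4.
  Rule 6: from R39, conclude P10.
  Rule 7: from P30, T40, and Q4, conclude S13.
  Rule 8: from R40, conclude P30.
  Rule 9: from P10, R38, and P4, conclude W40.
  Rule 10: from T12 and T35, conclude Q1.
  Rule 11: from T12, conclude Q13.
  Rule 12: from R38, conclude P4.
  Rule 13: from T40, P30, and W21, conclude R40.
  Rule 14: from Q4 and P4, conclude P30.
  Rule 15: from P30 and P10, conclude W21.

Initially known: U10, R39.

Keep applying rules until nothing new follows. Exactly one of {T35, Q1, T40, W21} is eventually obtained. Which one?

W21

R39 holds, so P10 follows (Rule 6).
R39 and U10 hold, so T12 follows (Rule 1).
T12 holds, so Q4 follows (Rule 3).
T12 holds, so Q13 follows (Rule 11).
Q4 and Q13 hold, so R38 follows (Rule 4).
From R38, Rule 12 gives P4.
From Q4 and P4, Rule 14 gives P30.
P30 and P10 hold, so W21 follows (Rule 15).
Q1 would need T12 and T35 (Rule 10), but T35 is never established. No rule produces T35, and it is not given. T40 would need W40 and R40 (Rule 2), but R40 is never established.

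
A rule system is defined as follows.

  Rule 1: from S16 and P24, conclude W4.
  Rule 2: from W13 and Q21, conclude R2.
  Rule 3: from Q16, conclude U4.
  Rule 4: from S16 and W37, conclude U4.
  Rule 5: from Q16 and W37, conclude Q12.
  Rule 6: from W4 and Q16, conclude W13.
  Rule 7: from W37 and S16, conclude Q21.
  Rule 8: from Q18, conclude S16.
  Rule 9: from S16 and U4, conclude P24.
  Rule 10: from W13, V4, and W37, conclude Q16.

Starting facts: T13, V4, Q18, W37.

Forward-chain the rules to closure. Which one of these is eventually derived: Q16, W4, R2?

From Q18, Rule 8 gives S16.
S16 and W37 hold, so U4 follows (Rule 4).
S16 and U4 hold, so P24 follows (Rule 9).
From S16 and P24, Rule 1 gives W4.
Q16 would need W13, V4, and W37 (Rule 10), but W13 is never established. R2 would need W13 and Q21 (Rule 2), but W13 is never established.

W4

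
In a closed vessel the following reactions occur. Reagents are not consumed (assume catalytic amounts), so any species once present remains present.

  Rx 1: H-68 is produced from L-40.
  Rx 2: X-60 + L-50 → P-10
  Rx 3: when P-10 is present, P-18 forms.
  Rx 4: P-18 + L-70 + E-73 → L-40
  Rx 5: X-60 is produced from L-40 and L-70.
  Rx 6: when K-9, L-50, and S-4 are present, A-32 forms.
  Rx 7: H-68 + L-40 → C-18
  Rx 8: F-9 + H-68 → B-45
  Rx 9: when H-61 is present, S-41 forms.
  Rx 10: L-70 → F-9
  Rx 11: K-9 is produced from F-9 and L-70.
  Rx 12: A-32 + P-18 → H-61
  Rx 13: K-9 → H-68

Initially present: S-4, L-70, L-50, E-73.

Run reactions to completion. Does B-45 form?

Yes

L-70 present → F-9 forms (Rx 10).
F-9 and L-70 present → K-9 forms (Rx 11).
K-9 present → H-68 forms (Rx 13).
F-9 and H-68 present → B-45 forms (Rx 8).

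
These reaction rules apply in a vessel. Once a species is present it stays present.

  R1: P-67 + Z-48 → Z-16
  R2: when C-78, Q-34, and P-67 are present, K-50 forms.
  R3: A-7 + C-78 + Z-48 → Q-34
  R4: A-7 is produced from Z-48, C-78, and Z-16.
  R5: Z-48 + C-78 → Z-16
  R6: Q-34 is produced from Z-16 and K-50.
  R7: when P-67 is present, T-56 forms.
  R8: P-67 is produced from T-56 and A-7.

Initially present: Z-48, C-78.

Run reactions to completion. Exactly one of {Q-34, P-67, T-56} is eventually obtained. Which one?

Q-34

Z-48 and C-78 present → Z-16 forms (R5).
Z-48, C-78, and Z-16 present → A-7 forms (R4).
A-7, C-78, and Z-48 present → Q-34 forms (R3).
P-67 would need T-56 and A-7 (R8), but T-56 never forms. T-56 would need P-67 (R7), but P-67 never forms.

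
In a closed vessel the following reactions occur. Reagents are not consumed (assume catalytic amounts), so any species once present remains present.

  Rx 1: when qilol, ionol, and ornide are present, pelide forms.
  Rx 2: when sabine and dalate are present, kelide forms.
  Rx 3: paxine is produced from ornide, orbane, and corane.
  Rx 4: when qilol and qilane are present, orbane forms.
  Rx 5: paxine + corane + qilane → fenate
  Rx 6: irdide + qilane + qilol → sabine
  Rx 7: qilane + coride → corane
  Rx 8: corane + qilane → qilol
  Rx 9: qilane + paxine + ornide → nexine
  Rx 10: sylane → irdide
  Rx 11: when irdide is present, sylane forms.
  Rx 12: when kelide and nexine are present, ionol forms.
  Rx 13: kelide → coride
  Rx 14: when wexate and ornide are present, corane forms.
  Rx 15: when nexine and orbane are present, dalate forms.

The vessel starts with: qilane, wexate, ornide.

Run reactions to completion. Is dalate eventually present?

wexate and ornide present → corane forms (Rx 14).
corane and qilane present → qilol forms (Rx 8).
qilol and qilane present → orbane forms (Rx 4).
ornide, orbane, and corane present → paxine forms (Rx 3).
qilane, paxine, and ornide present → nexine forms (Rx 9).
nexine and orbane present → dalate forms (Rx 15).

Yes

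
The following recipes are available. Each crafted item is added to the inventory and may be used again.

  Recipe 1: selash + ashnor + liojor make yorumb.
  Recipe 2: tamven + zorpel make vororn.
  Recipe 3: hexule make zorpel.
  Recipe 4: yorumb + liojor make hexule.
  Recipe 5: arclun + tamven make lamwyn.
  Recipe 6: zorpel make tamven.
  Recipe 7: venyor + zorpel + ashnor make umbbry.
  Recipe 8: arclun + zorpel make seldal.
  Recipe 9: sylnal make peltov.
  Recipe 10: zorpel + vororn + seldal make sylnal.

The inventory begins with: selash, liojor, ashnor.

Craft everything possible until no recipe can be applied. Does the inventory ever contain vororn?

Yes

selash + ashnor + liojor → yorumb (Recipe 1).
Using Recipe 4, yorumb and liojor make hexule.
hexule → zorpel (Recipe 3).
Using Recipe 6, zorpel makes tamven.
Using Recipe 2, tamven and zorpel make vororn.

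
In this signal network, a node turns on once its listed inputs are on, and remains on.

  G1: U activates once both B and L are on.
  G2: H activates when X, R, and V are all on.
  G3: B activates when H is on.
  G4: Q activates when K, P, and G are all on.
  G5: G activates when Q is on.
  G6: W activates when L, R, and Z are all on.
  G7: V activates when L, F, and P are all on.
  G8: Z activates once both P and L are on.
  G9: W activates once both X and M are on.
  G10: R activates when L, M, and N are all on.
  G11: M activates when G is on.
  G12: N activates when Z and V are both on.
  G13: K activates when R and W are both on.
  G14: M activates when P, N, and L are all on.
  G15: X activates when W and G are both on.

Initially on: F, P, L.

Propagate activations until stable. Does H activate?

No

H would need X, R, and V (G2), but X never turns on.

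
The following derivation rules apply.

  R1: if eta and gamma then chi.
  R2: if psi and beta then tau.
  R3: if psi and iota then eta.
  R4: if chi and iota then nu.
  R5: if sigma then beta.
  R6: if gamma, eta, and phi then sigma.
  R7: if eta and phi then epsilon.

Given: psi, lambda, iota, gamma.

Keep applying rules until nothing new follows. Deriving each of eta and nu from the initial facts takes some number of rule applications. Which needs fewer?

eta: From psi and iota, R3 gives eta. [1 rule application]
nu: psi and iota hold, so eta follows (R3). eta and gamma hold, so chi follows (R1). From chi and iota, R4 gives nu. [3 rule applications]
eta needs fewer.

eta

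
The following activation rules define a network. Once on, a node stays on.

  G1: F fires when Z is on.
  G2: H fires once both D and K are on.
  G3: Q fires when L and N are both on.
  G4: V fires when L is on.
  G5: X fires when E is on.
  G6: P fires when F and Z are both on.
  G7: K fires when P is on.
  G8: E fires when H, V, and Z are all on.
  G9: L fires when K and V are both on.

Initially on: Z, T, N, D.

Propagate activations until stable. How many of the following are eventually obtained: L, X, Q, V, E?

L would need K and V (G9), but V never turns on.
X would need E (G5), but E never turns on.
Q would need L and N (G3), but L never turns on.
V would need L (G4), but L never turns on.
E would need H, V, and Z (G8), but V never turns on.
None of the 5 are reached.

0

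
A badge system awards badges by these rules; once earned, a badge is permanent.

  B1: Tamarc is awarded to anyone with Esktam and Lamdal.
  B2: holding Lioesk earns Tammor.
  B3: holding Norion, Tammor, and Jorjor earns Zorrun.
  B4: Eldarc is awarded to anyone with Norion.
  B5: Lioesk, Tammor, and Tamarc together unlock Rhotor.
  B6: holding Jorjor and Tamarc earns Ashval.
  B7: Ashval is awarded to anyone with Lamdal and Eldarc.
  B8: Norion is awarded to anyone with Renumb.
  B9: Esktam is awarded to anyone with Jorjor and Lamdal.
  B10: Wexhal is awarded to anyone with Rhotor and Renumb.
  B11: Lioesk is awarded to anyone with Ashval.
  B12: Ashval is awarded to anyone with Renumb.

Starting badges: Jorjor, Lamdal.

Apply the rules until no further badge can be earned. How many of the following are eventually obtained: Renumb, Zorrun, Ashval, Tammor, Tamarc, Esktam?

With Jorjor and Lamdal, Esktam is earned (B9).
With Esktam and Lamdal, Tamarc is earned (B1).
With Jorjor and Tamarc, Ashval is earned (B6).
With Ashval, Lioesk is earned (B11).
With Lioesk, Tammor is earned (B2).
No rule produces Renumb, and it is not given.
Zorrun would need Norion, Tammor, and Jorjor (B3), but Norion is never earned.
Ashval: reached.
Tammor: reached.
Tamarc: reached.
Esktam: reached.
Reached: Ashval, Tammor, Tamarc, and Esktam — 4 of the 6.

4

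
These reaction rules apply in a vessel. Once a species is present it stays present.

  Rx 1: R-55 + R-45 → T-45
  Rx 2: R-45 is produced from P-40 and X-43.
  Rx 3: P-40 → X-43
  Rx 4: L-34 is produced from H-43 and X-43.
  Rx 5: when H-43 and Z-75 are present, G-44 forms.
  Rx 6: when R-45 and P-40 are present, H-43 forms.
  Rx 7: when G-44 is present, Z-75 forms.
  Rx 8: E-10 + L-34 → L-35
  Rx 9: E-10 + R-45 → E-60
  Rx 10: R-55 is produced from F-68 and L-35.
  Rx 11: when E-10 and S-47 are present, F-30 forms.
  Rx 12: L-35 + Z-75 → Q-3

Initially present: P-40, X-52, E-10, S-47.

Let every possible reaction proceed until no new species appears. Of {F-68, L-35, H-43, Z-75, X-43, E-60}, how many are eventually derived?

4

P-40 present → X-43 forms (Rx 3).
P-40 and X-43 present → R-45 forms (Rx 2).
E-10 and R-45 present → E-60 forms (Rx 9).
R-45 and P-40 present → H-43 forms (Rx 6).
H-43 and X-43 present → L-34 forms (Rx 4).
E-10 and L-34 present → L-35 forms (Rx 8).
No rule produces F-68, and it is not given.
L-35: reached.
H-43: reached.
Z-75 would need G-44 (Rx 7), but G-44 never forms.
X-43: reached.
E-60: reached.
Reached: L-35, H-43, X-43, and E-60 — 4 of the 6.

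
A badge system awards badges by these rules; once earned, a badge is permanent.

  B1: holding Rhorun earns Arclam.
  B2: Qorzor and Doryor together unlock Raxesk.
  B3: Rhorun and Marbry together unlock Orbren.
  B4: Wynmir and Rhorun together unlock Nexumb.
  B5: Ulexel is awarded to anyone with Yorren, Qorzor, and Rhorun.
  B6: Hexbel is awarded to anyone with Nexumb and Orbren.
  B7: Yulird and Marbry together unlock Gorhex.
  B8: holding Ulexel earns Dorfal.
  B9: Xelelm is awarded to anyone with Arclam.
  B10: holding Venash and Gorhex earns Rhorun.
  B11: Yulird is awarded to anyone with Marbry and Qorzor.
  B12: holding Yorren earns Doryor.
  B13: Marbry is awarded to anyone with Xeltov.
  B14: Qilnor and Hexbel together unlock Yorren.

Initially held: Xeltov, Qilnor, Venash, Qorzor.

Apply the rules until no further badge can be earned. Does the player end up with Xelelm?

With Xeltov, Marbry is earned (B13).
With Marbry and Qorzor, Yulird is earned (B11).
With Yulird and Marbry, Gorhex is earned (B7).
With Venash and Gorhex, Rhorun is earned (B10).
With Rhorun, Arclam is earned (B1).
With Arclam, Xelelm is earned (B9).

Yes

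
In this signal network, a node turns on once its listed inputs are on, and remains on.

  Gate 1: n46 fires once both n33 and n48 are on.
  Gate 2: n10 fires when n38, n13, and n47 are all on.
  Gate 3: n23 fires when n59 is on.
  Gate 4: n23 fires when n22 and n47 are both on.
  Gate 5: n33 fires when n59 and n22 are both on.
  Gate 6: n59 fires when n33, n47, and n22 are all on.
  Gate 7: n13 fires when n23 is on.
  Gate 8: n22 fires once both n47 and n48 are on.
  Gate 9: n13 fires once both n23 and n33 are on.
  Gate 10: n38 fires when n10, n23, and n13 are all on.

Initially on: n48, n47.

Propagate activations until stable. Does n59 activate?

n59 would need n33, n47, and n22 (Gate 6), but n33 never turns on.

No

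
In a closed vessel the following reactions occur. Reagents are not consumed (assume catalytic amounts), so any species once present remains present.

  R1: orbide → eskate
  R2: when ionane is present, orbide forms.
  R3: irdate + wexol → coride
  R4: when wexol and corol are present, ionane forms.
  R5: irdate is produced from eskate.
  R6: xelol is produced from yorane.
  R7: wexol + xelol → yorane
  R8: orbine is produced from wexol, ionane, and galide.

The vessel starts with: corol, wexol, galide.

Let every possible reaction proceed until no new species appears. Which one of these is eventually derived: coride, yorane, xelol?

wexol and corol present → ionane forms (R4).
ionane present → orbide forms (R2).
orbide present → eskate forms (R1).
eskate present → irdate forms (R5).
irdate and wexol present → coride forms (R3).
yorane would need wexol and xelol (R7), but xelol never forms. xelol would need yorane (R6), but yorane never forms.

coride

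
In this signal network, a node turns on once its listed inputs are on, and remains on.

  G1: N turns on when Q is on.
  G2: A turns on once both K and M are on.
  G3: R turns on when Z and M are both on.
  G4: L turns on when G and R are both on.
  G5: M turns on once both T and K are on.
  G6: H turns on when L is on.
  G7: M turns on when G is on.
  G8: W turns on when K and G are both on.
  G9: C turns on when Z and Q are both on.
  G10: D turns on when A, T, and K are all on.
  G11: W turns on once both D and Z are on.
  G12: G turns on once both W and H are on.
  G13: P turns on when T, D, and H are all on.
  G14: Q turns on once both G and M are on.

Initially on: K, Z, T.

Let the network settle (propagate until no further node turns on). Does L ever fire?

L would need G and R (G4), but G never turns on.

No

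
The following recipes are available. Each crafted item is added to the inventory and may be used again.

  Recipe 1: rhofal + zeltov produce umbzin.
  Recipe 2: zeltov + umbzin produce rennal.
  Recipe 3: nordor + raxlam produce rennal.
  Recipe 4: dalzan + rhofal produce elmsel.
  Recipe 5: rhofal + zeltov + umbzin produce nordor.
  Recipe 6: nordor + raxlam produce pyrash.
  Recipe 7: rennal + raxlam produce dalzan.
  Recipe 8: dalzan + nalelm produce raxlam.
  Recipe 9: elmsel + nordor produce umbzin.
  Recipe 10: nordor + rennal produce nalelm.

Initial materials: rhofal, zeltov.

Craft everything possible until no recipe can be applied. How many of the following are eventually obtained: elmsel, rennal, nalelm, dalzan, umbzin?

rhofal + zeltov → umbzin (Recipe 1).
Using Recipe 5, rhofal, zeltov, and umbzin make nordor.
Using Recipe 2, zeltov and umbzin make rennal.
nordor + rennal → nalelm (Recipe 10).
elmsel would need dalzan and rhofal (Recipe 4), but dalzan is never obtained.
rennal: reached.
nalelm: reached.
dalzan would need rennal and raxlam (Recipe 7), but raxlam is never obtained.
umbzin: reached.
Reached: rennal, nalelm, and umbzin — 3 of the 5.

3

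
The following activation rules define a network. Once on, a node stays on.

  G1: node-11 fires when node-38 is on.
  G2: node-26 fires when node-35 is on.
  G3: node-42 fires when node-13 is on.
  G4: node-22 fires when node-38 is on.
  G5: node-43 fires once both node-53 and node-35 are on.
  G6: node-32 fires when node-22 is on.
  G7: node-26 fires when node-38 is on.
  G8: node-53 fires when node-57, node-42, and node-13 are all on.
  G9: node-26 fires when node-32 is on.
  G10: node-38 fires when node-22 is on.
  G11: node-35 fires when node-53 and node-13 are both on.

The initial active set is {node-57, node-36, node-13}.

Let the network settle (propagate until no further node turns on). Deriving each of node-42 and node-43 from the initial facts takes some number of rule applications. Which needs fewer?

node-42

node-42: node-13 is on, so node-42 fires (G3). [1 rule application]
node-43: node-13 is on, so node-42 fires (G3). G8: node-57, node-42, and node-13 on → node-53 on. G11: node-53 and node-13 on → node-35 on. G5: node-53 and node-35 on → node-43 on. [4 rule applications]
node-42 needs fewer.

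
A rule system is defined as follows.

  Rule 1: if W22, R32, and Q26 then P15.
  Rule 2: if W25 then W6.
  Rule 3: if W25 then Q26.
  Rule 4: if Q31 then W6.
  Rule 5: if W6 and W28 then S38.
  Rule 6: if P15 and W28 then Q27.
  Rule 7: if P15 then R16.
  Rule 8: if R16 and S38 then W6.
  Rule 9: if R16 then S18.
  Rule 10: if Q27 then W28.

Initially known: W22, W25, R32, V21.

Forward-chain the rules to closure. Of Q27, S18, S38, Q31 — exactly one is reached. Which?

S18

W25 holds, so Q26 follows (Rule 3).
From W22, R32, and Q26, Rule 1 gives P15.
P15 holds, so R16 follows (Rule 7).
From R16, Rule 9 gives S18.
No rule produces Q31, and it is not given. S38 would need W6 and W28 (Rule 5), but W28 is never established. Q27 would need P15 and W28 (Rule 6), but W28 is never established.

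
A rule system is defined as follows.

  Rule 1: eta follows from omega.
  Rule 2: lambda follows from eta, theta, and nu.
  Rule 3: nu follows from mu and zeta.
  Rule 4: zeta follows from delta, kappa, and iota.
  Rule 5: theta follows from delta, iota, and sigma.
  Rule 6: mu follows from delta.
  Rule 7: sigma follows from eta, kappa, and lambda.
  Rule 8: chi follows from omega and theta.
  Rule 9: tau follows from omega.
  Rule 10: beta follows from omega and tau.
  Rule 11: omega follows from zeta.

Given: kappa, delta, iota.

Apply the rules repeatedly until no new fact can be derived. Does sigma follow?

sigma would need eta, kappa, and lambda (Rule 7), but lambda is never established.

No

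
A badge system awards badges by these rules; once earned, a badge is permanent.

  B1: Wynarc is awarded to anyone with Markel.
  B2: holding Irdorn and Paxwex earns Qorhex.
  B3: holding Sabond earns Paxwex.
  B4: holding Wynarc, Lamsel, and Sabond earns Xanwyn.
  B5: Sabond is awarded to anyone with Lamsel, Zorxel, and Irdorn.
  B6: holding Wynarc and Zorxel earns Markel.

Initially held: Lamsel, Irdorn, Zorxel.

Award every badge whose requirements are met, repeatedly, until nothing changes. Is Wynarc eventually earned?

No

Wynarc would need Markel (B1), but Markel is never earned.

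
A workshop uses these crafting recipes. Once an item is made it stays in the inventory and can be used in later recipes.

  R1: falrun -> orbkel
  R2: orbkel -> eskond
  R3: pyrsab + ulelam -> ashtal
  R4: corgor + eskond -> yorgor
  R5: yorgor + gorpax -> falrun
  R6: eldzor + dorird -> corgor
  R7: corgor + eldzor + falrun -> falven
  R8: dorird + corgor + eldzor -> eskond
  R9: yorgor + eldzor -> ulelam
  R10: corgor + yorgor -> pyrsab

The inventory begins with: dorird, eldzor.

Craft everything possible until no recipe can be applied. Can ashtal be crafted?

eldzor + dorird -> corgor (R6).
Using R8, dorird, corgor, and eldzor make eskond.
corgor + eskond -> yorgor (R4).
Using R9, yorgor and eldzor make ulelam.
Using R10, corgor and yorgor make pyrsab.
Using R3, pyrsab and ulelam make ashtal.

Yes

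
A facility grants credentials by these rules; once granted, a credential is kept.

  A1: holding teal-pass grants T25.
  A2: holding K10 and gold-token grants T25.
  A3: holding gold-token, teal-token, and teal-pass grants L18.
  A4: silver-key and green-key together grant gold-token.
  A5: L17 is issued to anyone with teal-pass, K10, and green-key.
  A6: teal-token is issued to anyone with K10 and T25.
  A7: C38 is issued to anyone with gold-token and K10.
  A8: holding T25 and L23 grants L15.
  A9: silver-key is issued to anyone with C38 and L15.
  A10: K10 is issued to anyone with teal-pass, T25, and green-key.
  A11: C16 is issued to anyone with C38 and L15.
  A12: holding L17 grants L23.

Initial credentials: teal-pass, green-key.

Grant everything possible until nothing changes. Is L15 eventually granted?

Holding teal-pass grants T25 (A1).
Holding teal-pass, T25, and green-key grants K10 (A10).
Holding teal-pass, K10, and green-key grants L17 (A5).
Holding L17 grants L23 (A12).
Holding T25 and L23 grants L15 (A8).

Yes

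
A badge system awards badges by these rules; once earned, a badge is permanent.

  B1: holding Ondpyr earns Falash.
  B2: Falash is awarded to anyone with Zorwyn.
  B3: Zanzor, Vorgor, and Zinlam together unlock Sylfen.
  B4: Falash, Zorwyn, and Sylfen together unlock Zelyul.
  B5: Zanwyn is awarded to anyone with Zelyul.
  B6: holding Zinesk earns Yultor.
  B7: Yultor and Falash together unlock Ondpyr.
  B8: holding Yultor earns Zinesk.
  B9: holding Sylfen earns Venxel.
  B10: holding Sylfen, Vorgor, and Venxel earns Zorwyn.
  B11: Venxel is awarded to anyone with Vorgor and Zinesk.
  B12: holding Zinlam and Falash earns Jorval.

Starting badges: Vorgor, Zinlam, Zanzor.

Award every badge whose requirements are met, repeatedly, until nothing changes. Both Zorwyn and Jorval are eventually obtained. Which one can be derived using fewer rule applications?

Zorwyn

Zorwyn: With Zanzor, Vorgor, and Zinlam, Sylfen is earned (B3). With Sylfen, Venxel is earned (B9). With Sylfen, Vorgor, and Venxel, Zorwyn is earned (B10). [3 rule applications]
Jorval: With Zanzor, Vorgor, and Zinlam, Sylfen is earned (B3). With Sylfen, Venxel is earned (B9). With Sylfen, Vorgor, and Venxel, Zorwyn is earned (B10). With Zorwyn, Falash is earned (B2). With Zinlam and Falash, Jorval is earned (B12). [5 rule applications]
Zorwyn needs fewer.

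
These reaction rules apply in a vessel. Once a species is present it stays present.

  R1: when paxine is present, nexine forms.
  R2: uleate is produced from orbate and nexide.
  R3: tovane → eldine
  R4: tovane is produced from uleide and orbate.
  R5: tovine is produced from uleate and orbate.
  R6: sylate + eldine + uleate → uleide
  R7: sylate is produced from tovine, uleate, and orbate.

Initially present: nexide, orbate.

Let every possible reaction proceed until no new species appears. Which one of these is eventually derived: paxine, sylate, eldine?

sylate

orbate and nexide present → uleate forms (R2).
uleate and orbate present → tovine forms (R5).
tovine, uleate, and orbate present → sylate forms (R7).
No rule produces paxine, and it is not given. eldine would need tovane (R3), but tovane never forms.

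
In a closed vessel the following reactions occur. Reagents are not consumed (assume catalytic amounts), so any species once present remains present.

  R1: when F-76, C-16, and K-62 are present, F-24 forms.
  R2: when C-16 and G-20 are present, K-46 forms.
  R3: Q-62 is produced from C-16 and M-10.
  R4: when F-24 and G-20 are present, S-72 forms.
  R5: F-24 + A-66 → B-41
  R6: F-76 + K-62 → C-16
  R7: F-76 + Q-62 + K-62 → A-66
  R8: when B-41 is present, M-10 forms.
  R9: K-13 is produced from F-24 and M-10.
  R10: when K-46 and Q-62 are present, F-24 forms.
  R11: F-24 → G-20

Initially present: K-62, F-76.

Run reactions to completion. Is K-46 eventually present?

F-76 and K-62 present → C-16 forms (R6).
F-76, C-16, and K-62 present → F-24 forms (R1).
F-24 present → G-20 forms (R11).
C-16 and G-20 present → K-46 forms (R2).

Yes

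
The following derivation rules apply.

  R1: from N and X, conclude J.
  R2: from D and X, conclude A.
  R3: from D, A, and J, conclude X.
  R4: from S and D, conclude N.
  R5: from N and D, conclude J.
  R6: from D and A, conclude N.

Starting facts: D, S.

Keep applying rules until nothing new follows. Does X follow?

No

X would need D, A, and J (R3), but A is never established.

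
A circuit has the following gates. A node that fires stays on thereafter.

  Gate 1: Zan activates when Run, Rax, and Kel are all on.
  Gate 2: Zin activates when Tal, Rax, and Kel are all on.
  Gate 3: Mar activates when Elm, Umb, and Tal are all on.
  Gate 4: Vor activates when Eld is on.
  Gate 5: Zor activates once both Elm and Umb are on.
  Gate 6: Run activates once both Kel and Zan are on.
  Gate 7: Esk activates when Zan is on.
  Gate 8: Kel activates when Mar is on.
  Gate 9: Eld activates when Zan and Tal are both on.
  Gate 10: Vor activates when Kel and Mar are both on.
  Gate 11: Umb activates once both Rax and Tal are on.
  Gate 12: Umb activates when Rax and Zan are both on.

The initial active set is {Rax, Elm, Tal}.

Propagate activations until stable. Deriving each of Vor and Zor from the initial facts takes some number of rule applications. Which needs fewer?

Zor

Zor: Rax and Tal are on, so Umb activates (Gate 11). Gate 5: Elm and Umb on → Zor on. [2 rule applications]
Vor: Rax and Tal are on, so Umb activates (Gate 11). Gate 3: Elm, Umb, and Tal on → Mar on. Mar is on, so Kel activates (Gate 8). Kel and Mar are on, so Vor activates (Gate 10). [4 rule applications]
Zor needs fewer.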